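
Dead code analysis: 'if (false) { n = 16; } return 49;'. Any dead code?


condition is constant false, so the whole block is unreachable
Dead: 'if (false) { n = 16; }'


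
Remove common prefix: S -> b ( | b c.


Common prefix: 'b'
Factored: S -> b S', S' -> ( | c


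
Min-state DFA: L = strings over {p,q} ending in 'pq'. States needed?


Track the longest suffix of input matching a prefix of 'pq': 3 classes (prefixes of length 0..2)
Minimal DFA: 3 states


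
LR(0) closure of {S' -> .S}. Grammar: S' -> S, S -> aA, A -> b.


Start: S' -> .S
For each item with dot before a nonterminal B, add B -> .γ for every B-production
Closure: [S' -> .S, S -> .aA]


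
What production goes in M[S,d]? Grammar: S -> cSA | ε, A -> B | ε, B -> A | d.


For [S, d]: ε is nullable and 'd' ∈ FOLLOW(S)
Entry: S -> ε


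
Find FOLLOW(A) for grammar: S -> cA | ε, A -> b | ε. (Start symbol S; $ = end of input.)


$ ∈ FOLLOW(S). For each A -> αBβ: add FIRST(β)\{ε} to FOLLOW(B); if β nullable, add FOLLOW(A).
FOLLOW(A) = {$}


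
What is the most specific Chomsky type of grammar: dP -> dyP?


LHS has context (more than one symbol) and |LHS| ≤ |RHS|
Classification: Type 1 (Context-Sensitive)


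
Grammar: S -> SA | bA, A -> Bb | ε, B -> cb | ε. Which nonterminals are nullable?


A nonterminal is nullable iff some alternative derives ε (directly, or every symbol in it is nullable)
Nullable: {A, B}


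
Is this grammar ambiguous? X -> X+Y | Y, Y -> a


precedence layered via separate nonterminal Y: deterministic
Unambiguous


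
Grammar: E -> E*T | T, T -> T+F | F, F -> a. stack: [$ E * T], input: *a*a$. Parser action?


handle 'E*T' on top; lookahead ∈ FOLLOW(E) = {*, $}
Action: reduce (E -> E*T)


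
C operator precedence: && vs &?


'&' is bitwise AND (level 5); '&&' is logical AND (level 2)
Higher level binds tighter
'&' has higher precedence than '&&'


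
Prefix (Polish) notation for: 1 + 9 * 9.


'*' binds tighter: tree is (+ 1 (* 9 9))
Prefix: + 1 * 9 9


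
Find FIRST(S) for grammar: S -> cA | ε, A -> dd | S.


Per alternative of S: FIRST(cA) = {c}; FIRST(ε) = {ε}
FIRST(S) = {c, ε}


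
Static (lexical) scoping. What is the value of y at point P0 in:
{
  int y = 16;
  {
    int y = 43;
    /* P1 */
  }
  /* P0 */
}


y declared in the same block as P0
y = 16


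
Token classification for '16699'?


Pattern: digits only
Type: INTEGER_LITERAL


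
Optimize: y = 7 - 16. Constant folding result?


7 - 16 = -9 at compile time
Optimized: y = -9


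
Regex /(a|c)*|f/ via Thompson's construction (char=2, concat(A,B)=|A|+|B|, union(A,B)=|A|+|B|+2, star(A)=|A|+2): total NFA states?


Syntax tree has 3 char leaf(s), 2 union(s), 1 star(s)
chars contribute 3×2 = 6; each union adds +2; each star adds +2
Total: 6 + 4 + 2 = 12 states


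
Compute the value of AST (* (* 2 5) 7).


Evaluate inner: (* 2 5) = 10
Evaluate root: (* 10 7) = 70
Result: 70


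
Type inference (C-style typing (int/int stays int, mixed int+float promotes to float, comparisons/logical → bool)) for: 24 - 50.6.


Operand types: int - float
Rule: mixed int/float promotes to float; int/int stays int
Result type: float


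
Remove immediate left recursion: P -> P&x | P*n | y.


Left-recursive alternatives: P&x, P*n; non-recursive: y
Introduce P': P -> yP', P' -> &xP' | *nP' | ε


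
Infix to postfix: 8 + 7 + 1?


Left to right (same or higher precedence on left)
Postfix: 8 7 + 1 +


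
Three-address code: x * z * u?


Break into single-operator statements:
t1 = x * z
t2 = t1 * u


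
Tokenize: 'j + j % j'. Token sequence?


Scan left to right, longest-match per lexeme
Tokens: ID(j), OP(+), ID(j), OP(%), ID(j)


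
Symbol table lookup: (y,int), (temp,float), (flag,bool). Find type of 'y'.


Lookup 'y' → type int


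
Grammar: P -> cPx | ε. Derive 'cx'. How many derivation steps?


Derivation: P => cPx => cx
Steps: 2


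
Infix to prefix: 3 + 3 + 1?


left-to-right (same/higher precedence on left): tree is (+ (+ 3 3) 1)
Prefix: + + 3 3 1


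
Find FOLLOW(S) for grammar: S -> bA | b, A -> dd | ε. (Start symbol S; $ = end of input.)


$ ∈ FOLLOW(S). For each A -> αBβ: add FIRST(β)\{ε} to FOLLOW(B); if β nullable, add FOLLOW(A).
FOLLOW(S) = {$}


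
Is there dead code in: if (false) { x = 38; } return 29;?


condition is constant false, so the whole block is unreachable
Dead: 'if (false) { x = 38; }'


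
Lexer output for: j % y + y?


Scan left to right, longest-match per lexeme
Tokens: ID(j), OP(%), ID(y), OP(+), ID(y)


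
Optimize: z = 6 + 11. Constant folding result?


6 + 11 = 17 at compile time
Optimized: z = 17


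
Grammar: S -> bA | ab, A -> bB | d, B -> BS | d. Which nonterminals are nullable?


A nonterminal is nullable iff some alternative derives ε (directly, or every symbol in it is nullable)
Nullable: {}


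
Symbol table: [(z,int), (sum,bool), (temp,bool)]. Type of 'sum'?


Lookup 'sum' → type bool


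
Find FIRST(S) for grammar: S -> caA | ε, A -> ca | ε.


Per alternative of S: FIRST(caA) = {c}; FIRST(ε) = {ε}
FIRST(S) = {c, ε}


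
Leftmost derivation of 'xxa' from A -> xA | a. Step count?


Derivation: A => xA => xxA => xxa
Steps: 3


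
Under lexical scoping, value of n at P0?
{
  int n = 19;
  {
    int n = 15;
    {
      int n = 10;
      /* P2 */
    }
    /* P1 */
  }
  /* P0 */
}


n declared in the same block as P0
n = 19


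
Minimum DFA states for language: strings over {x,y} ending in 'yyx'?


Track the longest suffix of input matching a prefix of 'yyx': 4 classes (prefixes of length 0..3)
Minimal DFA: 4 states


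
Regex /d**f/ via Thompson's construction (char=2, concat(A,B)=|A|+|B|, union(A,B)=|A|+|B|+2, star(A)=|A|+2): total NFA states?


Syntax tree has 2 char leaf(s), 0 union(s), 2 star(s)
chars contribute 2×2 = 4; each union adds +2; each star adds +2
Total: 4 + 0 + 4 = 8 states


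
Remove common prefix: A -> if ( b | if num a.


Common prefix: 'if'
Factored: A -> if A', A' -> ( b | num a


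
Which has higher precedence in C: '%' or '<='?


'%' is multiplicative (level 10); '<=' is relational (level 7)
Higher level binds tighter
'%' has higher precedence than '<='


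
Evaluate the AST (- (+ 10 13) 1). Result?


Evaluate inner: (+ 10 13) = 23
Evaluate root: (- 23 1) = 22
Result: 22


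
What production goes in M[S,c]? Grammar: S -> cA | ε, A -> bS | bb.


For [S, c]: 'c' ∈ FIRST(cA)
Entry: S -> cA


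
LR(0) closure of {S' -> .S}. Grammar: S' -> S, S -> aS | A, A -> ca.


Start: S' -> .S
For each item with dot before a nonterminal B, add B -> .γ for every B-production
Closure: [S' -> .S, S -> .aS, S -> .A, A -> .ca]


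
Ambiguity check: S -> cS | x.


right-linear, alternatives start with distinct terminals 'c' vs 'x': unique leftmost derivation
Unambiguous


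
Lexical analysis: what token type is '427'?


Pattern: digits only
Type: INTEGER_LITERAL


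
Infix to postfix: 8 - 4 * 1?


* has higher precedence, evaluate 4*1 first
Postfix: 8 4 1 * -


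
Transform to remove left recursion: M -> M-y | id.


Left-recursive alternatives: M-y; non-recursive: id
Introduce M': M -> idM', M' -> -yM' | ε


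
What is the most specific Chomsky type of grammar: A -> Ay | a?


Left-linear: every RHS is a terminal or one nonterminal followed by a terminal
Classification: Type 3 (Regular)


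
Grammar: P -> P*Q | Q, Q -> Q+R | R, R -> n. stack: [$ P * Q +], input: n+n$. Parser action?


no handle; shift 'n'
Action: shift


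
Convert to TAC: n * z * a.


Break into single-operator statements:
t1 = n * z
t2 = t1 * a


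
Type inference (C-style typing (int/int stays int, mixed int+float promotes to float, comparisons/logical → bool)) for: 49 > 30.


Operand types: int > int
Rule: comparison yields bool
Result type: bool


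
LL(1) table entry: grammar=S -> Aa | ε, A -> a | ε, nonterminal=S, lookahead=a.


For [S, a]: 'a' ∈ FIRST(Aa)
Entry: S -> Aa


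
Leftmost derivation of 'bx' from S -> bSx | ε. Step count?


Derivation: S => bSx => bx
Steps: 2


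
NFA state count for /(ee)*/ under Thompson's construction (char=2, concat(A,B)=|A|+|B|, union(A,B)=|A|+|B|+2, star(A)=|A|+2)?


Syntax tree has 2 char leaf(s), 0 union(s), 1 star(s)
chars contribute 2×2 = 4; each union adds +2; each star adds +2
Total: 4 + 0 + 2 = 6 states


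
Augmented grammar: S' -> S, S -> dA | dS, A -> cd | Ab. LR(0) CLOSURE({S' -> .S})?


Start: S' -> .S
For each item with dot before a nonterminal B, add B -> .γ for every B-production
Closure: [S' -> .S, S -> .dA, S -> .dS]


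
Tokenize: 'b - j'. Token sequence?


Scan left to right, longest-match per lexeme
Tokens: ID(b), OP(-), ID(j)


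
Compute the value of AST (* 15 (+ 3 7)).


Evaluate inner: (+ 3 7) = 10
Evaluate root: (* 15 10) = 150
Result: 150


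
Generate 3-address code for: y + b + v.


Break into single-operator statements:
t1 = y + b
t2 = t1 + v


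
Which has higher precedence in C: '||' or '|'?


'|' is bitwise OR (level 3); '||' is logical OR (level 1)
Higher level binds tighter
'|' has higher precedence than '||'


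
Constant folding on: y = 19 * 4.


19 * 4 = 76 at compile time
Optimized: y = 76


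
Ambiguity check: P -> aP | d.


right-linear, alternatives start with distinct terminals 'a' vs 'd': unique leftmost derivation
Unambiguous


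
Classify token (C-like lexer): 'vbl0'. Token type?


Pattern: letter/underscore followed by alphanumerics, not a keyword
Type: IDENTIFIER


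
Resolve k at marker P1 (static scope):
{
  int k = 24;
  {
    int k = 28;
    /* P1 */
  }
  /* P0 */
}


k declared in the same block as P1
k = 28


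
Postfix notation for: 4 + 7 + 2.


Left to right (same or higher precedence on left)
Postfix: 4 7 + 2 +


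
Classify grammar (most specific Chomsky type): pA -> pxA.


LHS has context (more than one symbol) and |LHS| ≤ |RHS|
Classification: Type 1 (Context-Sensitive)


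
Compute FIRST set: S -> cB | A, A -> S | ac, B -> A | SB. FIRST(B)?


Per alternative of B: FIRST(A) = {a, c}; FIRST(SB) = {a, c}
FIRST(B) = {a, c}


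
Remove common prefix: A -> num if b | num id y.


Common prefix: 'num'
Factored: A -> num A', A' -> if b | id y


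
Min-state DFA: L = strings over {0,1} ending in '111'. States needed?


Track the longest suffix of input matching a prefix of '111': 4 classes (prefixes of length 0..3)
Minimal DFA: 4 states


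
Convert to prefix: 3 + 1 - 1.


left-to-right (same/higher precedence on left): tree is (- (+ 3 1) 1)
Prefix: - + 3 1 1


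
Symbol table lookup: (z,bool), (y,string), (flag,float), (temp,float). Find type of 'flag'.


Lookup 'flag' → type float


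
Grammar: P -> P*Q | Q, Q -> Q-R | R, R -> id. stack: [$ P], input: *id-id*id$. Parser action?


shift '*' to continue P -> P*Q
Action: shift


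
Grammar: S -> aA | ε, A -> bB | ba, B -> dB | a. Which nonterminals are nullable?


A nonterminal is nullable iff some alternative derives ε (directly, or every symbol in it is nullable)
Nullable: {S}


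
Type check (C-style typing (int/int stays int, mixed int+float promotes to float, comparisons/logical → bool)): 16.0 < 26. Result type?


Operand types: float < int
Rule: comparison yields bool
Result type: bool


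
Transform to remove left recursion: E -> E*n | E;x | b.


Left-recursive alternatives: E*n, E;x; non-recursive: b
Introduce E': E -> bE', E' -> *nE' | ;xE' | ε


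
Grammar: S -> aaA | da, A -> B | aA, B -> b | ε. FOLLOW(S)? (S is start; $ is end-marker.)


$ ∈ FOLLOW(S). For each A -> αBβ: add FIRST(β)\{ε} to FOLLOW(B); if β nullable, add FOLLOW(A).
FOLLOW(S) = {$}


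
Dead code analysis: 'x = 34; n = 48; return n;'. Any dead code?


x is assigned but never read
Dead: 'x = 34'


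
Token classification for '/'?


Pattern: operator symbol
Type: OPERATOR


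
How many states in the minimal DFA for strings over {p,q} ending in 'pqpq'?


Track the longest suffix of input matching a prefix of 'pqpq': 5 classes (prefixes of length 0..4)
Minimal DFA: 5 states


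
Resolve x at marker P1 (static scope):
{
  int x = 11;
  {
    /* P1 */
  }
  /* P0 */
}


P1's block does not declare x; resolves to the enclosing declaration at depth 0
x = 11


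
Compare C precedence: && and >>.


'>>' is shift (level 8); '&&' is logical AND (level 2)
Higher level binds tighter
'>>' has higher precedence than '&&'


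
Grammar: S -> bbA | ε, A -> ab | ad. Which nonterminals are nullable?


A nonterminal is nullable iff some alternative derives ε (directly, or every symbol in it is nullable)
Nullable: {S}


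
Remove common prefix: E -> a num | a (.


Common prefix: 'a'
Factored: E -> a E', E' -> num | (


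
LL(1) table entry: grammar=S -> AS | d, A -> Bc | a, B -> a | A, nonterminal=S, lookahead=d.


For [S, d]: 'd' ∈ FIRST(d)
Entry: S -> d


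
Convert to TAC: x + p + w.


Break into single-operator statements:
t1 = x + p
t2 = t1 + w


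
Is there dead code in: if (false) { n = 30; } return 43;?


condition is constant false, so the whole block is unreachable
Dead: 'if (false) { n = 30; }'


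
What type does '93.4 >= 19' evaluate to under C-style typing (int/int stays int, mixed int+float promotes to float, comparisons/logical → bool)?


Operand types: float >= int
Rule: comparison yields bool
Result type: bool


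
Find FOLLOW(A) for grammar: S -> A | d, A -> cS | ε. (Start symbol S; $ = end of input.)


$ ∈ FOLLOW(S). For each A -> αBβ: add FIRST(β)\{ε} to FOLLOW(B); if β nullable, add FOLLOW(A).
FOLLOW(A) = {$}


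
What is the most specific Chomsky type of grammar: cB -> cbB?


LHS has context (more than one symbol) and |LHS| ≤ |RHS|
Classification: Type 1 (Context-Sensitive)


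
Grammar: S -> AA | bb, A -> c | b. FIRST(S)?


Per alternative of S: FIRST(AA) = {b, c}; FIRST(bb) = {b}
FIRST(S) = {b, c}


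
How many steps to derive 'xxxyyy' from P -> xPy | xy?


Derivation: P => xPy => xxPyy => xxxyyy
Steps: 3


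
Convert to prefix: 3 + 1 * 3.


'*' binds tighter: tree is (+ 3 (* 1 3))
Prefix: + 3 * 1 3


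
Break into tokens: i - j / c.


Scan left to right, longest-match per lexeme
Tokens: ID(i), OP(-), ID(j), OP(/), ID(c)


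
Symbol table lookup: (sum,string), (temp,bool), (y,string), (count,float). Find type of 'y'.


Lookup 'y' → type string


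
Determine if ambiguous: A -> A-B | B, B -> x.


precedence layered via separate nonterminal B: deterministic
Unambiguous


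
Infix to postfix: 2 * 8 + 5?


Left to right (same or higher precedence on left)
Postfix: 2 8 * 5 +


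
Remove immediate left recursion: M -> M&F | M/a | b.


Left-recursive alternatives: M&F, M/a; non-recursive: b
Introduce M': M -> bM', M' -> &FM' | /aM' | ε


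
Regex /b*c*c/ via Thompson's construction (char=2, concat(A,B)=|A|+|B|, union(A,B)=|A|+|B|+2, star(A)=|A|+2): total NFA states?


Syntax tree has 3 char leaf(s), 0 union(s), 2 star(s)
chars contribute 3×2 = 6; each union adds +2; each star adds +2
Total: 6 + 0 + 4 = 10 states


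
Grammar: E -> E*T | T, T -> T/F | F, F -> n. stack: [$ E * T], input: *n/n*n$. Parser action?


handle 'E*T' on top; lookahead ∈ FOLLOW(E) = {*, $}
Action: reduce (E -> E*T)


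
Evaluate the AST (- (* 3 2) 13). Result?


Evaluate inner: (* 3 2) = 6
Evaluate root: (- 6 13) = -7
Result: -7


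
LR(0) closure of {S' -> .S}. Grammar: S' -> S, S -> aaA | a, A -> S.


Start: S' -> .S
For each item with dot before a nonterminal B, add B -> .γ for every B-production
Closure: [S' -> .S, S -> .aaA, S -> .a]


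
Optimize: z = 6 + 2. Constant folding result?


6 + 2 = 8 at compile time
Optimized: z = 8


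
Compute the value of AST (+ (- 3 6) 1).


Evaluate inner: (- 3 6) = -3
Evaluate root: (+ -3 1) = -2
Result: -2


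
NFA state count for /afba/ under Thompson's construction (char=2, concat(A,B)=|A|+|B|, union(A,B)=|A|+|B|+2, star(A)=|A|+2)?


Syntax tree has 4 char leaf(s), 0 union(s), 0 star(s)
chars contribute 4×2 = 8; each union adds +2; each star adds +2
Total: 8 + 0 + 0 = 8 states


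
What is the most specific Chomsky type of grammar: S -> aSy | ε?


Single nonterminal LHS, but a^n y^n is not regular
Classification: Type 2 (Context-Free)


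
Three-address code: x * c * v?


Break into single-operator statements:
t1 = x * c
t2 = t1 * v


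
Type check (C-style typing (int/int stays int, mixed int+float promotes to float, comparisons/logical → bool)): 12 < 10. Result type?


Operand types: int < int
Rule: comparison yields bool
Result type: bool


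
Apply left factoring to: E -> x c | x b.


Common prefix: 'x'
Factored: E -> x E', E' -> c | b


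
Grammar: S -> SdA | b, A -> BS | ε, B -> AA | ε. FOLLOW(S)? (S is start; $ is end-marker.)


$ ∈ FOLLOW(S). For each A -> αBβ: add FIRST(β)\{ε} to FOLLOW(B); if β nullable, add FOLLOW(A).
FOLLOW(S) = {$, b, d}


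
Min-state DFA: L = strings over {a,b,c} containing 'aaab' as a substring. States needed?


KMP-style automaton: 4 progress states + 1 absorbing accept = 5
Minimal DFA: 5 states


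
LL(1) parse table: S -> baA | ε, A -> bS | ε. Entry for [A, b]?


For [A, b]: 'b' ∈ FIRST(bS)
Entry: A -> bS


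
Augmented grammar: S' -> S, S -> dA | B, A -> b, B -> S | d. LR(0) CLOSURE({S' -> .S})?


Start: S' -> .S
For each item with dot before a nonterminal B, add B -> .γ for every B-production
Closure: [S' -> .S, S -> .dA, S -> .B, B -> .S, B -> .d]


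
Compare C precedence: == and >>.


'>>' is shift (level 8); '==' is equality (level 6)
Higher level binds tighter
'>>' has higher precedence than '=='


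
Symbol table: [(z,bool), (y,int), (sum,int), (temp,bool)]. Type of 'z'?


Lookup 'z' → type bool


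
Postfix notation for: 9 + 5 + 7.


Left to right (same or higher precedence on left)
Postfix: 9 5 + 7 +


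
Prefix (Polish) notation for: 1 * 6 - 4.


left-to-right (same/higher precedence on left): tree is (- (* 1 6) 4)
Prefix: - * 1 6 4


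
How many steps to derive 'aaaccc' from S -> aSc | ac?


Derivation: S => aSc => aaScc => aaaccc
Steps: 3


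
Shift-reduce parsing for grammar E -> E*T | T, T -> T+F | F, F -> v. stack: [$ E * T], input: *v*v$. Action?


handle 'E*T' on top; lookahead ∈ FOLLOW(E) = {*, $}
Action: reduce (E -> E*T)


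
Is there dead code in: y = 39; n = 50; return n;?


y is assigned but never read
Dead: 'y = 39'


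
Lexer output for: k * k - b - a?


Scan left to right, longest-match per lexeme
Tokens: ID(k), OP(*), ID(k), OP(-), ID(b), OP(-), ID(a)


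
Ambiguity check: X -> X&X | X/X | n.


'n&n/n' has two parse trees (no precedence encoded between & and /)
Ambiguous


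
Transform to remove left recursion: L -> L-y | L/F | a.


Left-recursive alternatives: L-y, L/F; non-recursive: a
Introduce L': L -> aL', L' -> -yL' | /FL' | ε


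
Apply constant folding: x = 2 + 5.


2 + 5 = 7 at compile time
Optimized: x = 7


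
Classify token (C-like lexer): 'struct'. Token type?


Pattern: reserved word
Type: KEYWORD


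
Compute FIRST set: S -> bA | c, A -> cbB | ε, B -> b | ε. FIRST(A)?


Per alternative of A: FIRST(cbB) = {c}; FIRST(ε) = {ε}
FIRST(A) = {c, ε}


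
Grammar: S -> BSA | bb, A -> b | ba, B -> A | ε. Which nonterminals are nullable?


A nonterminal is nullable iff some alternative derives ε (directly, or every symbol in it is nullable)
Nullable: {B}


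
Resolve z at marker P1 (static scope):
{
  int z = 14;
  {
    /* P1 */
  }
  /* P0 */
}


P1's block does not declare z; resolves to the enclosing declaration at depth 0
z = 14


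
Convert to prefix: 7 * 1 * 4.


left-to-right (same/higher precedence on left): tree is (* (* 7 1) 4)
Prefix: * * 7 1 4


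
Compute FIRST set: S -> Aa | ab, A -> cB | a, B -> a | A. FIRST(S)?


Per alternative of S: FIRST(Aa) = {a, c}; FIRST(ab) = {a}
FIRST(S) = {a, c}


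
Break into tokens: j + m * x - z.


Scan left to right, longest-match per lexeme
Tokens: ID(j), OP(+), ID(m), OP(*), ID(x), OP(-), ID(z)


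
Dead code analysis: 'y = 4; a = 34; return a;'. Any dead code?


y is assigned but never read
Dead: 'y = 4'


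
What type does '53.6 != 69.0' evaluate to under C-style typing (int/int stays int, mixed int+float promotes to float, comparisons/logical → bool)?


Operand types: float != float
Rule: comparison yields bool
Result type: bool


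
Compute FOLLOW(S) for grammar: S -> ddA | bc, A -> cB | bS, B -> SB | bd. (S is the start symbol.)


$ ∈ FOLLOW(S). For each A -> αBβ: add FIRST(β)\{ε} to FOLLOW(B); if β nullable, add FOLLOW(A).
FOLLOW(S) = {$, b, d}


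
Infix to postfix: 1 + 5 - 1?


Left to right (same or higher precedence on left)
Postfix: 1 5 + 1 -


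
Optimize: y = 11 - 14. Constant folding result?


11 - 14 = -3 at compile time
Optimized: y = -3


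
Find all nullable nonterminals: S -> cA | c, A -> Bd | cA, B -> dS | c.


A nonterminal is nullable iff some alternative derives ε (directly, or every symbol in it is nullable)
Nullable: {}


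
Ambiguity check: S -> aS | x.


right-linear, alternatives start with distinct terminals 'a' vs 'x': unique leftmost derivation
Unambiguous


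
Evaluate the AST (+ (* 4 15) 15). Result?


Evaluate inner: (* 4 15) = 60
Evaluate root: (+ 60 15) = 75
Result: 75


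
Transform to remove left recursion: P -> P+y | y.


Left-recursive alternatives: P+y; non-recursive: y
Introduce P': P -> yP', P' -> +yP' | ε


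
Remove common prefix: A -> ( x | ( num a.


Common prefix: '('
Factored: A -> ( A', A' -> x | num a


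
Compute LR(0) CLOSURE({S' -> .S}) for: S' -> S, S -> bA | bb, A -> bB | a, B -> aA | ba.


Start: S' -> .S
For each item with dot before a nonterminal B, add B -> .γ for every B-production
Closure: [S' -> .S, S -> .bA, S -> .bb]


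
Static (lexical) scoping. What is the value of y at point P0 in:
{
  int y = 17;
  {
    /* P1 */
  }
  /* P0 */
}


y declared in the same block as P0
y = 17


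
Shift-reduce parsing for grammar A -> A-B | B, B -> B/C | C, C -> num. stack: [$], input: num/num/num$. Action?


no handle on stack; shift 'num'
Action: shift


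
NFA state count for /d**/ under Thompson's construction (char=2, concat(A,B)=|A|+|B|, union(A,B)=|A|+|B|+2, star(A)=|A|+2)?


Syntax tree has 1 char leaf(s), 0 union(s), 2 star(s)
chars contribute 1×2 = 2; each union adds +2; each star adds +2
Total: 2 + 0 + 4 = 6 states


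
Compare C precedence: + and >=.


'+' is additive (level 9); '>=' is relational (level 7)
Higher level binds tighter
'+' has higher precedence than '>='


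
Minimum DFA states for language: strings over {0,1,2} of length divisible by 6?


Track length mod 6: states 0..5, accept at 0
Minimal DFA: 6 states


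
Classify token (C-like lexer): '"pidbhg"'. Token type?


Pattern: double-quoted sequence
Type: STRING_LITERAL


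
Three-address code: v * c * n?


Break into single-operator statements:
t1 = v * c
t2 = t1 * n


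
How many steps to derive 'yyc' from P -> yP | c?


Derivation: P => yP => yyP => yyc
Steps: 3


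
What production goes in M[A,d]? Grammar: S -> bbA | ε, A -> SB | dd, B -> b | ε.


For [A, d]: 'd' ∈ FIRST(dd)
Entry: A -> dd


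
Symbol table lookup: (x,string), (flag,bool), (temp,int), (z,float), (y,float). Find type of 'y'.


Lookup 'y' → type float


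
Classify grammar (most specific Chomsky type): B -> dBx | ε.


Single nonterminal LHS, but d^n x^n is not regular
Classification: Type 2 (Context-Free)


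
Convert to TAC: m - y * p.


Break into single-operator statements:
t1 = y * p
t2 = m - t1


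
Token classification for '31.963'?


Pattern: digits with a decimal point
Type: FLOAT_LITERAL


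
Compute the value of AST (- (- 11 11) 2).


Evaluate inner: (- 11 11) = 0
Evaluate root: (- 0 2) = -2
Result: -2


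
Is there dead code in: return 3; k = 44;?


statement follows a return and is unreachable
Dead: 'k = 44'


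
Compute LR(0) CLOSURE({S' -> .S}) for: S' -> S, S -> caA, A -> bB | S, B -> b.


Start: S' -> .S
For each item with dot before a nonterminal B, add B -> .γ for every B-production
Closure: [S' -> .S, S -> .caA]


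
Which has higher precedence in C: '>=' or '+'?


'+' is additive (level 9); '>=' is relational (level 7)
Higher level binds tighter
'+' has higher precedence than '>='


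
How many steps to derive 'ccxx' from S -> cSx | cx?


Derivation: S => cSx => ccxx
Steps: 2


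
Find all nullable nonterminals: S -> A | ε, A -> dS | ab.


A nonterminal is nullable iff some alternative derives ε (directly, or every symbol in it is nullable)
Nullable: {S}


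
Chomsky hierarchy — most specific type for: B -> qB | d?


Right-linear: every RHS is a terminal or a terminal followed by one nonterminal
Classification: Type 3 (Regular)


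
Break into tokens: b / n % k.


Scan left to right, longest-match per lexeme
Tokens: ID(b), OP(/), ID(n), OP(%), ID(k)


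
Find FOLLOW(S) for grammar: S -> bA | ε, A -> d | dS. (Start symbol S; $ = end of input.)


$ ∈ FOLLOW(S). For each A -> αBβ: add FIRST(β)\{ε} to FOLLOW(B); if β nullable, add FOLLOW(A).
FOLLOW(S) = {$}


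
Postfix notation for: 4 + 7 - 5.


Left to right (same or higher precedence on left)
Postfix: 4 7 + 5 -


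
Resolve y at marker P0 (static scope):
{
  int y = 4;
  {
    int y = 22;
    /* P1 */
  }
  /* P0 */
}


y declared in the same block as P0
y = 4


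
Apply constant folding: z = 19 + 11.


19 + 11 = 30 at compile time
Optimized: z = 30


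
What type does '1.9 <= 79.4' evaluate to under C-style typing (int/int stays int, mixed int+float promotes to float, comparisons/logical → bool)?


Operand types: float <= float
Rule: comparison yields bool
Result type: bool


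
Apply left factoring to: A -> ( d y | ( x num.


Common prefix: '('
Factored: A -> ( A', A' -> d y | x num


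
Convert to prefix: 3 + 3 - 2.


left-to-right (same/higher precedence on left): tree is (- (+ 3 3) 2)
Prefix: - + 3 3 2


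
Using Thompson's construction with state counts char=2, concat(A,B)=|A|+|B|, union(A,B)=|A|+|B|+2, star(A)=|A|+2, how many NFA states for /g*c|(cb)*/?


Syntax tree has 4 char leaf(s), 1 union(s), 2 star(s)
chars contribute 4×2 = 8; each union adds +2; each star adds +2
Total: 8 + 2 + 4 = 14 states


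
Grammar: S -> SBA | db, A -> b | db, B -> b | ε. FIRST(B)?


Per alternative of B: FIRST(b) = {b}; FIRST(ε) = {ε}
FIRST(B) = {b, ε}


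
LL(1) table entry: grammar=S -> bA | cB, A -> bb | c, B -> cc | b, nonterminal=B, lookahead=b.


For [B, b]: 'b' ∈ FIRST(b)
Entry: B -> b


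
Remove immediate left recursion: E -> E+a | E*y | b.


Left-recursive alternatives: E+a, E*y; non-recursive: b
Introduce E': E -> bE', E' -> +aE' | *yE' | ε


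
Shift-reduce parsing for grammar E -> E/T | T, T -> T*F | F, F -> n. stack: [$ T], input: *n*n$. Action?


shift '*' to continue T -> T*F
Action: shift


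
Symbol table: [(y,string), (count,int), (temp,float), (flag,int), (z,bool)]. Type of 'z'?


Lookup 'z' → type bool


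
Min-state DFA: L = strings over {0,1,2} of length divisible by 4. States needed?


Track length mod 4: states 0..3, accept at 0
Minimal DFA: 4 states


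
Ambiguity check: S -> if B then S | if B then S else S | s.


dangling else: 'if B then if B then s else s' parses two ways
Ambiguous


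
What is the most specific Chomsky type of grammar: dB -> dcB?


LHS has context (more than one symbol) and |LHS| ≤ |RHS|
Classification: Type 1 (Context-Sensitive)


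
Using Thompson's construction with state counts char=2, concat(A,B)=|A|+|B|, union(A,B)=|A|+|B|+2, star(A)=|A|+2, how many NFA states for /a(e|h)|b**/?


Syntax tree has 4 char leaf(s), 2 union(s), 2 star(s)
chars contribute 4×2 = 8; each union adds +2; each star adds +2
Total: 8 + 4 + 4 = 16 states


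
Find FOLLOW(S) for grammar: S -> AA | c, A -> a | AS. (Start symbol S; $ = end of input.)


$ ∈ FOLLOW(S). For each A -> αBβ: add FIRST(β)\{ε} to FOLLOW(B); if β nullable, add FOLLOW(A).
FOLLOW(S) = {$, a, c}


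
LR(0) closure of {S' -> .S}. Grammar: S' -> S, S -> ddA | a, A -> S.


Start: S' -> .S
For each item with dot before a nonterminal B, add B -> .γ for every B-production
Closure: [S' -> .S, S -> .ddA, S -> .a]


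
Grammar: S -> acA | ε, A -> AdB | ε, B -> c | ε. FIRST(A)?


Per alternative of A: FIRST(AdB) = {d}; FIRST(ε) = {ε}
FIRST(A) = {d, ε}


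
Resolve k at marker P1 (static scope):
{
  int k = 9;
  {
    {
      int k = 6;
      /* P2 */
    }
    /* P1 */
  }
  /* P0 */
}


P1's block does not declare k; resolves to the enclosing declaration at depth 0
k = 9


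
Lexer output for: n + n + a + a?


Scan left to right, longest-match per lexeme
Tokens: ID(n), OP(+), ID(n), OP(+), ID(a), OP(+), ID(a)


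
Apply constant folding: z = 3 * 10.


3 * 10 = 30 at compile time
Optimized: z = 30


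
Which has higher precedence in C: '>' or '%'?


'%' is multiplicative (level 10); '>' is relational (level 7)
Higher level binds tighter
'%' has higher precedence than '>'


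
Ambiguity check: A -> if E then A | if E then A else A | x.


dangling else: 'if E then if E then x else x' parses two ways
Ambiguous


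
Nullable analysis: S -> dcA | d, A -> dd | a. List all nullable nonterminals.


A nonterminal is nullable iff some alternative derives ε (directly, or every symbol in it is nullable)
Nullable: {}


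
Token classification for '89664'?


Pattern: digits only
Type: INTEGER_LITERAL


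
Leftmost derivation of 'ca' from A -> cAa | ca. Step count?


Derivation: A => ca
Steps: 1


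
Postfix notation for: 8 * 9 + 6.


Left to right (same or higher precedence on left)
Postfix: 8 9 * 6 +


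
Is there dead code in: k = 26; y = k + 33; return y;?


k is read by y's definition; y is returned
No dead code


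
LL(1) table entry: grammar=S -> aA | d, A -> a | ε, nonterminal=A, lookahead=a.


For [A, a]: 'a' ∈ FIRST(a)
Entry: A -> a


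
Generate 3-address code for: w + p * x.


Break into single-operator statements:
t1 = p * x
t2 = w + t1


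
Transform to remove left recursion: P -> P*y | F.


Left-recursive alternatives: P*y; non-recursive: F
Introduce P': P -> FP', P' -> *yP' | ε


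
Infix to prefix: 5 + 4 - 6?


left-to-right (same/higher precedence on left): tree is (- (+ 5 4) 6)
Prefix: - + 5 4 6


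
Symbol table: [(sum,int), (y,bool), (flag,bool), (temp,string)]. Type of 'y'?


Lookup 'y' → type bool


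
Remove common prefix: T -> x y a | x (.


Common prefix: 'x'
Factored: T -> x T', T' -> y a | (


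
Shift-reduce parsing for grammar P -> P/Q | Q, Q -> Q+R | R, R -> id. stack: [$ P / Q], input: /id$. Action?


handle 'P/Q' on top; lookahead ∈ FOLLOW(P) = {/, $}
Action: reduce (P -> P/Q)


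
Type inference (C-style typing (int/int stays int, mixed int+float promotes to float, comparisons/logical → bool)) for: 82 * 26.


Operand types: int * int
Rule: mixed int/float promotes to float; int/int stays int
Result type: int


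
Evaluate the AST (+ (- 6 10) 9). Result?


Evaluate inner: (- 6 10) = -4
Evaluate root: (+ -4 9) = 5
Result: 5


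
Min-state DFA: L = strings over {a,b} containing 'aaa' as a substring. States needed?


KMP-style automaton: 3 progress states + 1 absorbing accept = 4
Minimal DFA: 4 states


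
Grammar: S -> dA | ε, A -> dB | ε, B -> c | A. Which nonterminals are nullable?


A nonterminal is nullable iff some alternative derives ε (directly, or every symbol in it is nullable)
Nullable: {A, B, S}


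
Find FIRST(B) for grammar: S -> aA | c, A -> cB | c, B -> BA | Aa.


Per alternative of B: FIRST(BA) = {c}; FIRST(Aa) = {c}
FIRST(B) = {c}


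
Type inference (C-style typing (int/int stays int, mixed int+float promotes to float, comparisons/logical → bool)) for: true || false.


Operand types: bool || bool
Rule: logical operators take bool operands and yield bool
Result type: bool


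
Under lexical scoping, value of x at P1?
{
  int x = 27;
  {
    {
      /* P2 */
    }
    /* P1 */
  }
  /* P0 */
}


P1's block does not declare x; resolves to the enclosing declaration at depth 0
x = 27


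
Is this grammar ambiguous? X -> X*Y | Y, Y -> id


precedence layered via separate nonterminal Y: deterministic
Unambiguous


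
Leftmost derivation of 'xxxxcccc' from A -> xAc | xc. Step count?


Derivation: A => xAc => xxAcc => xxxAccc => xxxxcccc
Steps: 4


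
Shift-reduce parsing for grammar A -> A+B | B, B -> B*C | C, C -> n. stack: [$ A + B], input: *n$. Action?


'*' can extend B; shift to build B -> B*C
Action: shift


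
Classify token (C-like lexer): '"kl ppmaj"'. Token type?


Pattern: double-quoted sequence
Type: STRING_LITERAL


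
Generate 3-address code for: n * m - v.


Break into single-operator statements:
t1 = n * m
t2 = t1 - v


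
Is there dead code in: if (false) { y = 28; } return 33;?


condition is constant false, so the whole block is unreachable
Dead: 'if (false) { y = 28; }'


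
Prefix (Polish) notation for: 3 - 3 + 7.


left-to-right (same/higher precedence on left): tree is (+ (- 3 3) 7)
Prefix: + - 3 3 7


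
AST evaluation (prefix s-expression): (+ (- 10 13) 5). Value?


Evaluate inner: (- 10 13) = -3
Evaluate root: (+ -3 5) = 2
Result: 2


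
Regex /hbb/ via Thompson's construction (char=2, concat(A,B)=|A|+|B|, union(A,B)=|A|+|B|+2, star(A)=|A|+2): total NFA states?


Syntax tree has 3 char leaf(s), 0 union(s), 0 star(s)
chars contribute 3×2 = 6; each union adds +2; each star adds +2
Total: 6 + 0 + 0 = 6 states


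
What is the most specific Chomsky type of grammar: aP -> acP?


LHS has context (more than one symbol) and |LHS| ≤ |RHS|
Classification: Type 1 (Context-Sensitive)


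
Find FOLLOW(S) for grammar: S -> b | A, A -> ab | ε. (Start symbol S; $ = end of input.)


$ ∈ FOLLOW(S). For each A -> αBβ: add FIRST(β)\{ε} to FOLLOW(B); if β nullable, add FOLLOW(A).
FOLLOW(S) = {$}


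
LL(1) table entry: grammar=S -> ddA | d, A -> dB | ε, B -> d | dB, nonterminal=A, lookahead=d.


For [A, d]: 'd' ∈ FIRST(dB)
Entry: A -> dB


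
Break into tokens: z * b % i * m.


Scan left to right, longest-match per lexeme
Tokens: ID(z), OP(*), ID(b), OP(%), ID(i), OP(*), ID(m)


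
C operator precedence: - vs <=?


'-' is additive (level 9); '<=' is relational (level 7)
Higher level binds tighter
'-' has higher precedence than '<='


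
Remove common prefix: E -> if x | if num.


Common prefix: 'if'
Factored: E -> if E', E' -> x | num


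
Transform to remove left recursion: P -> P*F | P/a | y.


Left-recursive alternatives: P*F, P/a; non-recursive: y
Introduce P': P -> yP', P' -> *FP' | /aP' | ε


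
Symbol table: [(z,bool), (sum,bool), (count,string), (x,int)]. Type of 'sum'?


Lookup 'sum' → type bool


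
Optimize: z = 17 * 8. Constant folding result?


17 * 8 = 136 at compile time
Optimized: z = 136


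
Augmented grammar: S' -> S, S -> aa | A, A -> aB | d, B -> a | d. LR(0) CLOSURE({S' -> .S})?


Start: S' -> .S
For each item with dot before a nonterminal B, add B -> .γ for every B-production
Closure: [S' -> .S, S -> .aa, S -> .A, A -> .aB, A -> .d]


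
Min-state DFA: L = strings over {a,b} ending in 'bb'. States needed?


Track the longest suffix of input matching a prefix of 'bb': 3 classes (prefixes of length 0..2)
Minimal DFA: 3 states


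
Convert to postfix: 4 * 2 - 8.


Left to right (same or higher precedence on left)
Postfix: 4 2 * 8 -


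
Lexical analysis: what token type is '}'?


Pattern: delimiter/punctuation
Type: PUNCTUATION


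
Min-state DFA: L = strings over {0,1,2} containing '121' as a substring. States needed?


KMP-style automaton: 3 progress states + 1 absorbing accept = 4
Minimal DFA: 4 states


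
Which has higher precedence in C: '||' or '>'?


'>' is relational (level 7); '||' is logical OR (level 1)
Higher level binds tighter
'>' has higher precedence than '||'


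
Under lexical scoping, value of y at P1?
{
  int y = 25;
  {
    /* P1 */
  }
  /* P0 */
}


P1's block does not declare y; resolves to the enclosing declaration at depth 0
y = 25


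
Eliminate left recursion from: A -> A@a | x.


Left-recursive alternatives: A@a; non-recursive: x
Introduce A': A -> xA', A' -> @aA' | ε


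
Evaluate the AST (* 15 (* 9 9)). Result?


Evaluate inner: (* 9 9) = 81
Evaluate root: (* 15 81) = 1215
Result: 1215


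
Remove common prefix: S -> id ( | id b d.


Common prefix: 'id'
Factored: S -> id S', S' -> ( | b d


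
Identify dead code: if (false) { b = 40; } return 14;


condition is constant false, so the whole block is unreachable
Dead: 'if (false) { b = 40; }'


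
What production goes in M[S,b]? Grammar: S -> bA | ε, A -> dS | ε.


For [S, b]: 'b' ∈ FIRST(bA)
Entry: S -> bA


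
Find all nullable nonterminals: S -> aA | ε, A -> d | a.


A nonterminal is nullable iff some alternative derives ε (directly, or every symbol in it is nullable)
Nullable: {S}


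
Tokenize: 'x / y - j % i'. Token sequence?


Scan left to right, longest-match per lexeme
Tokens: ID(x), OP(/), ID(y), OP(-), ID(j), OP(%), ID(i)


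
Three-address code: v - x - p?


Break into single-operator statements:
t1 = v - x
t2 = t1 - p


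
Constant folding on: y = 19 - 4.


19 - 4 = 15 at compile time
Optimized: y = 15


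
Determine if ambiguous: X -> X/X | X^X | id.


'id/id^id' has two parse trees (no precedence encoded between / and ^)
Ambiguous


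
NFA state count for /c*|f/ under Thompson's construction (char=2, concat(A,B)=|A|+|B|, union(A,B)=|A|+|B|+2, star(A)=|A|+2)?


Syntax tree has 2 char leaf(s), 1 union(s), 1 star(s)
chars contribute 2×2 = 4; each union adds +2; each star adds +2
Total: 4 + 2 + 2 = 8 states


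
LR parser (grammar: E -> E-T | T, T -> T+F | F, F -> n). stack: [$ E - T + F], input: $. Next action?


handle 'T+F' on top
Action: reduce (T -> T+F)


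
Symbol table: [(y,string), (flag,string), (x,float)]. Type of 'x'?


Lookup 'x' → type float


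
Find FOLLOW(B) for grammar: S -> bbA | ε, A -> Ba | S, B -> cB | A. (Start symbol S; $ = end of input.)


$ ∈ FOLLOW(S). For each A -> αBβ: add FIRST(β)\{ε} to FOLLOW(B); if β nullable, add FOLLOW(A).
FOLLOW(B) = {a}


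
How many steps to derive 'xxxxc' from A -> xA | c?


Derivation: A => xA => xxA => xxxA => xxxxA => xxxxc
Steps: 5


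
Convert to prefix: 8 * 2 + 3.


left-to-right (same/higher precedence on left): tree is (+ (* 8 2) 3)
Prefix: + * 8 2 3


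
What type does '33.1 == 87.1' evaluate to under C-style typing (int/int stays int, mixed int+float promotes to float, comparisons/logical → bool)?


Operand types: float == float
Rule: comparison yields bool
Result type: bool
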